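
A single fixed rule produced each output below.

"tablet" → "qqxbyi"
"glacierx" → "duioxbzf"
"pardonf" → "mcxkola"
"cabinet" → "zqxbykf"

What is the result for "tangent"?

Rule — take characters alternately from the front and the back (1st, last, 2nd, 2nd-last, ...), then shift every letter 3 places backward in the alphabet (wrapping around).
For "tangent" the result is "qqxkkbd".

qqxkkbd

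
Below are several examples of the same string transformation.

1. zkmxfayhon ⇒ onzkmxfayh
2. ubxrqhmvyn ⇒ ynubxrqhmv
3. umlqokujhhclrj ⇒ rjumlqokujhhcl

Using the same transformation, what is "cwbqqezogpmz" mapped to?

mzcwbqqezogp

Looking at the pairs, the operation is to move the last 2 characters to the front (rotate right by 2).
So "cwbqqezogpmz" becomes "mzcwbqqezogp".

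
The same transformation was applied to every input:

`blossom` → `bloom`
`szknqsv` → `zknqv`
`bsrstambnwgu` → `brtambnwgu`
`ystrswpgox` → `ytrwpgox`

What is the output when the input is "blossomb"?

Each output is the input with this applied: remove every "s".
So "blossomb" becomes "bloomb".

bloomb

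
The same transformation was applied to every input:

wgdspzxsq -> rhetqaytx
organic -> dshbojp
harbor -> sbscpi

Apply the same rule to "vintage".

The pattern: swap the first and last characters, then shift every letter 1 place forward in the alphabet (wrapping around).
Working it through for "vintage": intermediate "eintagv", final "fjoubhw".

fjoubhw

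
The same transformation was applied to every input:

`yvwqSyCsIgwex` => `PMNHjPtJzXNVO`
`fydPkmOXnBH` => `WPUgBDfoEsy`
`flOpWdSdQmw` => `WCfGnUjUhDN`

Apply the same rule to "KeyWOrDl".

The transformation: shift every letter 9 places backward in the alphabet (wrapping around), then flip the case of every letter.
For "KeyWOrDl", step one produces "BvpNFiUc"; step two turns that into "bVPnfIuC".

bVPnfIuC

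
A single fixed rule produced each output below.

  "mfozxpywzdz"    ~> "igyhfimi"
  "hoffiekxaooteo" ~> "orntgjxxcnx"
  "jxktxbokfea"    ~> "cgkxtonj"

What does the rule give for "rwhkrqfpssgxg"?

The transformation: shift every letter 9 places forward in the alphabet (wrapping around), then delete the first 3 characters.
Applying both steps to "rwhkrqfpssgxg": "afqtazoybbpgp", then "tazoybbpgp".

tazoybbpgp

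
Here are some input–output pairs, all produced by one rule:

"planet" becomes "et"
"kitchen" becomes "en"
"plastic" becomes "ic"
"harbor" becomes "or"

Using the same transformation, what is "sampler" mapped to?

er

Looking at the pairs, the operation is to keep only the last 2 characters.
Applying that to "sampler" gives "er".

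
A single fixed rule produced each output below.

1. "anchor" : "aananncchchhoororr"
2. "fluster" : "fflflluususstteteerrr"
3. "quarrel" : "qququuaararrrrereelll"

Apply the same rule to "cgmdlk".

ccgcggmmdmddllklkk

What's happening: repeat every character 3 times, then swap each adjacent pair of characters (1↔2, 3↔4, ...).
Working it through for "cgmdlk": intermediate "cccgggmmmdddlllkkk", final "ccgcggmmdmddllklkk".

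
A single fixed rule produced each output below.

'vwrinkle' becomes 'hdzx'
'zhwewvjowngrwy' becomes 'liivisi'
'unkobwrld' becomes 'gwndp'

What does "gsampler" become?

The transformation: keep every other character starting from the first (positions 1st, 3rd, 5th, ...), then shift every letter 12 places forward in the alphabet (wrapping around).
Starting from "gsampler": after the first operation, "gape"; after the second, "smbq".
(Check on "vwrinkle": → "vrnl" → "hdzx" ✓)

smbq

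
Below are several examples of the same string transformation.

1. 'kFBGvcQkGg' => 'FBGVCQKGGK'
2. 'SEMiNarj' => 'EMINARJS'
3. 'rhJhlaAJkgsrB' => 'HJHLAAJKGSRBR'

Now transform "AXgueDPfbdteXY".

XGUEDPFBDTEXYA

The pattern: move the first character to the end, then convert every letter to uppercase.
Applying both steps to "AXgueDPfbdteXY": "XgueDPfbdteXYA", then "XGUEDPFBDTEXYA".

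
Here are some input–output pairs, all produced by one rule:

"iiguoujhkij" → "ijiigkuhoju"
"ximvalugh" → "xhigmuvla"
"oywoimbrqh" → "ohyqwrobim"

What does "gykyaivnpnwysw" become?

The pattern: take characters alternately from the front and the back (1st, last, 2nd, 2nd-last, ...).
On "gykyaivnpnwysw" that produces "gwyskyywanipvn".

gwyskyywanipvn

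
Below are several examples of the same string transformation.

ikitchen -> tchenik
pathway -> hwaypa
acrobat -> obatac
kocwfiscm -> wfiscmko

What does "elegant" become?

The transformation: move the first 2 characters to the end (rotate left by 2), then delete the first character.
Starting from "elegant": after the first operation, "egantel"; after the second, "gantel".
(Check on "ikitchen": → "itchenik" → "tchenik" ✓)

gantel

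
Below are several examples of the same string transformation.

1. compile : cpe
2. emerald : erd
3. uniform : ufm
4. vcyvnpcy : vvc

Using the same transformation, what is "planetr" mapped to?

pnr

The rule is to keep one character in every 3, starting at position 1 (positions 1st, 4th, 7th, ...).
On "planetr" that produces "pnr".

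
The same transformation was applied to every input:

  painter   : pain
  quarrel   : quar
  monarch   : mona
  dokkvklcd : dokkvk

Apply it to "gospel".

gos

The transformation: delete the last 3 characters.
Doing the same to "gospel": "gos".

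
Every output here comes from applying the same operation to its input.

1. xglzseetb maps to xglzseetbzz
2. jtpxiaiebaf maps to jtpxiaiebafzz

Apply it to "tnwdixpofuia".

Rule — append "zz".
On "tnwdixpofuia" that produces "tnwdixpofuiazz".

tnwdixpofuiazz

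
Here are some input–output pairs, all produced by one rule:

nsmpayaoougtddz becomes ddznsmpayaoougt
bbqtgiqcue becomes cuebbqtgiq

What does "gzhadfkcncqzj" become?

Rule — move the last 3 characters to the front (rotate right by 3).
"gzhadfkcncqzj" → "qzjgzhadfkcnc".

qzjgzhadfkcnc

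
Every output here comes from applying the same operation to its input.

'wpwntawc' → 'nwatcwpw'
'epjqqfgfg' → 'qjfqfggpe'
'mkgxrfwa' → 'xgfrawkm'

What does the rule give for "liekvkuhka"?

kekvhuakil

The transformation: swap each adjacent pair of characters (1↔2, 3↔4, ...), then move the first 2 characters to the end (rotate left by 2).
For "liekvkuhka" the result is "kekvhuakil".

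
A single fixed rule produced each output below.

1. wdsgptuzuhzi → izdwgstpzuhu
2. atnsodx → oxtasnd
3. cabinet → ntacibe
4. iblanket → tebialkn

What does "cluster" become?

trlcsue

The transformation: swap each adjacent pair of characters (1↔2, 3↔4, ...), then move the last 2 characters to the front (rotate right by 2).
Applying both steps to "cluster": "lcsuetr", then "trlcsue".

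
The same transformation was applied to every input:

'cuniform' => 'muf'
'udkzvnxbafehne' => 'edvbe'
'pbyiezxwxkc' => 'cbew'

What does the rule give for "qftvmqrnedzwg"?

zfmn

The rule is to keep one character in every 3, starting at position 2 (positions 2nd, 5th, 8th, ...), then move the last character to the front.
Starting from "qftvmqrnedzwg": after the first operation, "fmnz"; after the second, "zfmn".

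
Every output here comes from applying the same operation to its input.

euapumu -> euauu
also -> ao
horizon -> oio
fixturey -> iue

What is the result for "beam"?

The rule is to keep only the vowels.
"beam" → "ea".

ea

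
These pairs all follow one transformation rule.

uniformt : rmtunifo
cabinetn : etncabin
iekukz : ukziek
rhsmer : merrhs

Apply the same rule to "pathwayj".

ayjpathw

Looking at the pairs, the operation is to move the last 3 characters to the front (rotate right by 3).
Applying that to "pathwayj" gives "ayjpathw".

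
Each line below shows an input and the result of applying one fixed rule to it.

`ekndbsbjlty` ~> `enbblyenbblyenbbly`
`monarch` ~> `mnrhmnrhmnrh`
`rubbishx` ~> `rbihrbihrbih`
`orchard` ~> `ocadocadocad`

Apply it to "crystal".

The pattern: keep every other character starting from the first (positions 1st, 3rd, 5th, ...), then write the whole string 3 times in a row.
Working it through for "crystal": intermediate "cytl", final "cytlcytlcytl".

cytlcytlcytl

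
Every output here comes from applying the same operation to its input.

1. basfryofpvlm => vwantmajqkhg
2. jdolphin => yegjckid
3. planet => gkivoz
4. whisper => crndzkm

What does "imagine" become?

hdbvidz

In each case the input is transformed by: swap each adjacent pair of characters (1↔2, 3↔4, ...), then shift every letter 5 places backward in the alphabet (wrapping around).
"imagine" → "miganie" → "hdbvidz".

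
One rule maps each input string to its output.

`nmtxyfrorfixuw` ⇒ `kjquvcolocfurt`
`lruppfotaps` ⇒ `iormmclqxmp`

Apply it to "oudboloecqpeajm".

lraylilbznmbxgj

The transformation: shift every letter 3 places backward in the alphabet (wrapping around).
So "oudboloecqpeajm" becomes "lraylilbznmbxgj".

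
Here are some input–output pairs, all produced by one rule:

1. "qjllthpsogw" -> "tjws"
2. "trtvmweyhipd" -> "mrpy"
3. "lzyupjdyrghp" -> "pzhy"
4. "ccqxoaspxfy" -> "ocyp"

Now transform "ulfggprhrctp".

Each output is the input with this applied: keep one character in every 3, starting at position 2 (positions 2nd, 5th, 8th, ...), then swap each adjacent pair of characters (1↔2, 3↔4, ...).
Starting from "ulfggprhrctp": after the first operation, "lght"; after the second, "glth".

glth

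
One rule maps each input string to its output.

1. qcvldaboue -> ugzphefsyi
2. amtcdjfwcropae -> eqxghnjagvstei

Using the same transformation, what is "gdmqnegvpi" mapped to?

khqurikztm

Looking at the pairs, the operation is to shift every letter 4 places forward in the alphabet (wrapping around).
"gdmqnegvpi" → "khqurikztm".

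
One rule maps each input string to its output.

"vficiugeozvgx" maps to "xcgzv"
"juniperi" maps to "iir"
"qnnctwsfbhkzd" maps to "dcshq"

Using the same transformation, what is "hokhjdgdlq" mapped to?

qhgh

The transformation: swap the first and last characters, then keep one character in every 3, starting at position 1 (positions 1st, 4th, 7th, ...).
Starting from "hokhjdgdlq": after the first operation, "qokhjdgdlh"; after the second, "qhgh".
(Check on "juniperi": → "iuniperj" → "iir" ✓)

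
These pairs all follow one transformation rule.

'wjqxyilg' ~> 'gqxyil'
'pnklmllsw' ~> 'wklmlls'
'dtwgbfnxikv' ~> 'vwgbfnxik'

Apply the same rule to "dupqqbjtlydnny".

ypqqbjtlydnn

Looking at the pairs, the operation is to delete the first 2 characters, then move the last character to the front.
On "dupqqbjtlydnny" that produces "ypqqbjtlydnn".
(Check on "dtwgbfnxikv": → "wgbfnxikv" → "vwgbfnxik" ✓)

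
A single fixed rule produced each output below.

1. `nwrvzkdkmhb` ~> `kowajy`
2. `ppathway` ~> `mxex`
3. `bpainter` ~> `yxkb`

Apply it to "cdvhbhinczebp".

The pattern: shift every letter 3 places backward in the alphabet (wrapping around), then keep every other character starting from the first (positions 1st, 3rd, 5th, ...).
Working it through for "cdvhbhinczebp": intermediate "zaseyefkzwbym", final "zsyfzbm".

zsyfzbm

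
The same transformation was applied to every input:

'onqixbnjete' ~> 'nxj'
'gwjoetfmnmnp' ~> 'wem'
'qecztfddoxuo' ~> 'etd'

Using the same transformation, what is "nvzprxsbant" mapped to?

vrb

The transformation: delete the last 3 characters, then keep one character in every 3, starting at position 2 (positions 2nd, 5th, 8th, ...).
"nvzprxsbant" → "nvzprxsb" → "vrb".
(Check on "qecztfddoxuo": → "qecztfddo" → "etd" ✓)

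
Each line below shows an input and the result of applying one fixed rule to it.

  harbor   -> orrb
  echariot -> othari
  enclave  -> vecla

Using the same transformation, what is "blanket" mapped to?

The rule is to delete the first 2 characters, then move the last 2 characters to the front (rotate right by 2).
For "blanket" the result is "etank".

etank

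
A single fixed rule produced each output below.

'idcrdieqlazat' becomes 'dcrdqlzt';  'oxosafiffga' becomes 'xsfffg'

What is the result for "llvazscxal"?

llvzscxl

What's happening: remove every vowel.
"llvazscxal" → "llvzscxl".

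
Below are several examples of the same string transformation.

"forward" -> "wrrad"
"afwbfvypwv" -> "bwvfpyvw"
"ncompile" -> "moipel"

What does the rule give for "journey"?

rueny

Looking at the pairs, the operation is to delete the first 2 characters, then swap each adjacent pair of characters (1↔2, 3↔4, ...).
So "journey" becomes "rueny".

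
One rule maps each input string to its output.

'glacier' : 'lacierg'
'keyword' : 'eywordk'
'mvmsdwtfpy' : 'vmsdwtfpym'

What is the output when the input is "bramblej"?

Each output is the input with this applied: move the first character to the end.
On "bramblej" that produces "ramblejb".

ramblejb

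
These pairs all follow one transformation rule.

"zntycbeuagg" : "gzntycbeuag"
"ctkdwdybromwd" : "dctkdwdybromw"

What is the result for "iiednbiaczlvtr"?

riiednbiaczlvt

What's happening: move the last character to the front.
For "iiednbiaczlvtr" the result is "riiednbiaczlvt".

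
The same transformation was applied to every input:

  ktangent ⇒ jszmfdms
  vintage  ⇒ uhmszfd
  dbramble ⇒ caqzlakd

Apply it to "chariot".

bgzqhns

Each output is the input with this applied: shift every letter 1 place backward in the alphabet (wrapping around).
"chariot" → "bgzqhns".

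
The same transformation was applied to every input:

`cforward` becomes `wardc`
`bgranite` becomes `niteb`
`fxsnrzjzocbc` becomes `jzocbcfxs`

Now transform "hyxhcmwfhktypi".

fhktypihyxh

What's happening: swap the front and back halves of the string, then delete the last 3 characters.
Applying both steps to "hyxhcmwfhktypi": "fhktypihyxhcmw", then "fhktypihyxh".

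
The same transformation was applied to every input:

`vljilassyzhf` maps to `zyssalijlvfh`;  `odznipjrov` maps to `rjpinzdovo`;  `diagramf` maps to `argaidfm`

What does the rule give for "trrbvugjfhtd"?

The transformation: reverse the string, then move the first 2 characters to the end (rotate left by 2).
"trrbvugjfhtd" → "dthfjguvbrrt" → "hfjguvbrrtdt".

hfjguvbrrtdt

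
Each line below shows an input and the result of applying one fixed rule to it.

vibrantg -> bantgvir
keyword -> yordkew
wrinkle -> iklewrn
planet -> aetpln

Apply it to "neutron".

In each case the input is transformed by: move the first 3 characters to the end (rotate left by 3), then swap the first and last characters.
Applying both steps to "neutron": "tronneu", then "uronnet".

uronnet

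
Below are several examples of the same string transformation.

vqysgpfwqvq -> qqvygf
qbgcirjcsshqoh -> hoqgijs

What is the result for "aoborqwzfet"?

ftabrw

In each case the input is transformed by: keep every other character starting from the first (positions 1st, 3rd, 5th, ...), then move the last 2 characters to the front (rotate right by 2).
Working it through for "aoborqwzfet": intermediate "abrwft", final "ftabrw".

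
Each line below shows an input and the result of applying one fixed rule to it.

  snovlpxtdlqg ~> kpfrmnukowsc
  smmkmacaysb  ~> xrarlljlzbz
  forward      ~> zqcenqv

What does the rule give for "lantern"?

dqmkzms

The transformation: move the last 3 characters to the front (rotate right by 3), then shift every letter 1 place backward in the alphabet (wrapping around).
Applying both steps to "lantern": "ernlant", then "dqmkzms".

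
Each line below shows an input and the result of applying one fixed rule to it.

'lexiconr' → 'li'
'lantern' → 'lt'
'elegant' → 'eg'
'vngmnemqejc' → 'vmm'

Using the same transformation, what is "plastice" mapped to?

ps

In each case the input is transformed by: move the last 2 characters to the front (rotate right by 2), then keep one character in every 3, starting at position 3 (positions 3rd, 6th, 9th, ...).
On "plastice": the first step gives "ceplasti", and the second then gives "ps".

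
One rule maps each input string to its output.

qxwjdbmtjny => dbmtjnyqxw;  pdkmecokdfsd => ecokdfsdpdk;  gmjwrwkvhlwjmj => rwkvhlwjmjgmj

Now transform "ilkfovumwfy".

ovumwfyilk

The rule is to move the first 3 characters to the end (rotate left by 3), then delete the first character.
Doing the same to "ilkfovumwfy": "ovumwfyilk".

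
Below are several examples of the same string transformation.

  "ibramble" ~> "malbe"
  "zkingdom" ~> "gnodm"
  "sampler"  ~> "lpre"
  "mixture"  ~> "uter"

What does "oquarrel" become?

raerl

Looking at the pairs, the operation is to delete the first 3 characters, then swap each adjacent pair of characters (1↔2, 3↔4, ...).
On "oquarrel": the first step gives "arrel", and the second then gives "raerl".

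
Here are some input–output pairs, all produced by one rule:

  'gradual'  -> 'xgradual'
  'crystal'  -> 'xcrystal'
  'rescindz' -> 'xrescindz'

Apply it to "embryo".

xembryo

Rule — prepend "x".
So "embryo" becomes "xembryo".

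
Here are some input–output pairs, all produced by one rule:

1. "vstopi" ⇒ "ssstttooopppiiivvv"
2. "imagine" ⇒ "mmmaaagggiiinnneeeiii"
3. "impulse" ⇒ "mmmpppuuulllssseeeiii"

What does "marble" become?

aaarrrbbbllleeemmm

Looking at the pairs, the operation is to repeat every character 3 times, then move the first 3 characters to the end (rotate left by 3).
Applying both steps to "marble": "mmmaaarrrbbbllleee", then "aaarrrbbbllleeemmm".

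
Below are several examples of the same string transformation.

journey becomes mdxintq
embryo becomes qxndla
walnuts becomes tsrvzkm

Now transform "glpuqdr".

pcqfkot

Each output is the input with this applied: shift every letter 1 place backward in the alphabet (wrapping around), then move the last 3 characters to the front (rotate right by 3).
Applying both steps to "glpuqdr": "fkotpcq", then "pcqfkot".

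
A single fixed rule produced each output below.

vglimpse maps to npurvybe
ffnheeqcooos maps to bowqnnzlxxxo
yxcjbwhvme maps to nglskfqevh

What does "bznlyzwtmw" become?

fiwuhifcvk

Each output is the input with this applied: shift every letter 9 places forward in the alphabet (wrapping around), then swap the first and last characters.
Starting from "bznlyzwtmw": after the first operation, "kiwuhifcvf"; after the second, "fiwuhifcvk".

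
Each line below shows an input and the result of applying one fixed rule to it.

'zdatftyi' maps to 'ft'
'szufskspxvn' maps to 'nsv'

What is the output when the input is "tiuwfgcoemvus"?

fmtv

The rule is to sort the characters into alphabetical order, then keep one character in every 3, starting at position 3 (positions 3rd, 6th, 9th, ...).
"tiuwfgcoemvus" → "cefgimostuuvw" → "fmtv".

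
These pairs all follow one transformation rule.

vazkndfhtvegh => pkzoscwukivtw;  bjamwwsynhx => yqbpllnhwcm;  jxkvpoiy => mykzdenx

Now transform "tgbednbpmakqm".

vitqcseqpbfzb

The transformation: shift every letter 11 places backward in the alphabet (wrapping around), then swap each adjacent pair of characters (1↔2, 3↔4, ...).
Applying both steps to "tgbednbpmakqm": "ivqtscqebpzfb", then "vitqcseqpbfzb".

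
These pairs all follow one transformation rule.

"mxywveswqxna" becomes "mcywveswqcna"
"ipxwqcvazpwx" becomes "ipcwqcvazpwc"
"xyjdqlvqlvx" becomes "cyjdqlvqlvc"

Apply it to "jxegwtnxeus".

In each case the input is transformed by: replace every "x" with "c".
"jxegwtnxeus" → "jcegwtnceus".

jcegwtnceus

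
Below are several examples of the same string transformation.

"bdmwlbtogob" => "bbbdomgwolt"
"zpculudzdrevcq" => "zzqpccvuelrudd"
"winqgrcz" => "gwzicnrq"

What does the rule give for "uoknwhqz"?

In each case the input is transformed by: take characters alternately from the front and the back (1st, last, 2nd, 2nd-last, ...), then move the last character to the front.
For "uoknwhqz", step one produces "uzoqkhnw"; step two turns that into "wuzoqkhn".

wuzoqkhn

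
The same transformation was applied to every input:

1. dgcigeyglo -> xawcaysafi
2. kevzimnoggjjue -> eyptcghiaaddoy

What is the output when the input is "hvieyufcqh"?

bpcysozwkb

The transformation: shift every letter 6 places backward in the alphabet (wrapping around).
Doing the same to "hvieyufcqh": "bpcysozwkb".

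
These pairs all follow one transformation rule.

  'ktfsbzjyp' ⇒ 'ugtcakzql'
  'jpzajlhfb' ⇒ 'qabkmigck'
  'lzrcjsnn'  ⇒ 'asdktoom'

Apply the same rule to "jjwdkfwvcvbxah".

What's happening: move the first character to the end, then shift every letter 1 place forward in the alphabet (wrapping around).
Working it through for "jjwdkfwvcvbxah": intermediate "jwdkfwvcvbxahj", final "kxelgxwdwcybik".

kxelgxwdwcybik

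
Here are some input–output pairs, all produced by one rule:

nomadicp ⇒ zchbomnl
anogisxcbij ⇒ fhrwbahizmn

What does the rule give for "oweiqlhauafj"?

Looking at the pairs, the operation is to move the first 3 characters to the end (rotate left by 3), then shift every letter 1 place backward in the alphabet (wrapping around).
"oweiqlhauafj" → "hpkgztzeinvd".

hpkgztzeinvd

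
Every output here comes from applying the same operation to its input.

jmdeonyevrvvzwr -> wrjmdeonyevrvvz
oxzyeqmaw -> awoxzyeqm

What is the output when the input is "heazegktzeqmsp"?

spheazegktzeqm

Rule — move the last 2 characters to the front (rotate right by 2).
"heazegktzeqmsp" → "spheazegktzeqm".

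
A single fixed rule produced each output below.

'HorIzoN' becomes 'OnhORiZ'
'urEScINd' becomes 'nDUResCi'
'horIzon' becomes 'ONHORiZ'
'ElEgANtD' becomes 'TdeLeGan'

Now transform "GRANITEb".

eBgranit

The transformation: move the last 2 characters to the front (rotate right by 2), then flip the case of every letter.
Starting from "GRANITEb": after the first operation, "EbGRANIT"; after the second, "eBgranit".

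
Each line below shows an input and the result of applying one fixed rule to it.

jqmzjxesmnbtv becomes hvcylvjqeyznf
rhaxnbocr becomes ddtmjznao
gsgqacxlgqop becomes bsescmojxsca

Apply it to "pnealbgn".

The rule is to move the last character to the front, then shift every letter 12 places forward in the alphabet (wrapping around).
Starting from "pnealbgn": after the first operation, "npnealbg"; after the second, "zbzqmxns".

zbzqmxns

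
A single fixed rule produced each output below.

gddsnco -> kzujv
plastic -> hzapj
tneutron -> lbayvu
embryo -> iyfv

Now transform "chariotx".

hypvae

In each case the input is transformed by: shift every letter 7 places forward in the alphabet (wrapping around), then delete the first 2 characters.
On "chariotx": the first step gives "johypvae", and the second then gives "hypvae".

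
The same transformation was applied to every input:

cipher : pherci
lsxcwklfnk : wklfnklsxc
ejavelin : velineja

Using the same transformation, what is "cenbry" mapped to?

nbryce

Rule — move the last character to the front, then swap the front and back halves of the string.
"cenbry" → "ycenbr" → "nbryce".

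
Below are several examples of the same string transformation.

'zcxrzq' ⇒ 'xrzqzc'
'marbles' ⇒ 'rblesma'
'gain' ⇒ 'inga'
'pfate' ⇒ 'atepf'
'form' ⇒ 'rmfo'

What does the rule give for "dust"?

In each case the input is transformed by: move the first 2 characters to the end (rotate left by 2).
On "dust" that produces "stdu".

stdu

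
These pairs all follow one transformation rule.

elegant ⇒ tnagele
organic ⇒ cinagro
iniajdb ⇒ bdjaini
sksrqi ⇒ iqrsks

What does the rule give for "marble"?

Rule — reverse the string.
So "marble" becomes "elbram".

elbram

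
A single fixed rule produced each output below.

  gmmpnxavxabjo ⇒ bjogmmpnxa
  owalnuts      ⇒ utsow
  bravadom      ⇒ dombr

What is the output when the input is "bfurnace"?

The pattern: move the last 3 characters to the front (rotate right by 3), then delete the last 3 characters.
Applying both steps to "bfurnace": "acebfurn", then "acebf".

acebf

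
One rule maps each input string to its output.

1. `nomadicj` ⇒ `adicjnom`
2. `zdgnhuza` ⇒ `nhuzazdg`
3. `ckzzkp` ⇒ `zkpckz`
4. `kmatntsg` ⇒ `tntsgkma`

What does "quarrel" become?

The transformation: move the first 3 characters to the end (rotate left by 3).
On "quarrel" that produces "rrelqua".

rrelqua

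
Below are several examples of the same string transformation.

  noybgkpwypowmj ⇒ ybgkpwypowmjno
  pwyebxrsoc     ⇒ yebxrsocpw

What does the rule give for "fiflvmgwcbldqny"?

flvmgwcbldqnyfi

The transformation: move the first 2 characters to the end (rotate left by 2).
Doing the same to "fiflvmgwcbldqny": "flvmgwcbldqnyfi".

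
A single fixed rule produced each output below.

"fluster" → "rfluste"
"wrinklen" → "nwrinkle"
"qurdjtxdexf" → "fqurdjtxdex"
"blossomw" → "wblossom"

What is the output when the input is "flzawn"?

nflzaw

What's happening: move the last character to the front.
For "flzawn" the result is "nflzaw".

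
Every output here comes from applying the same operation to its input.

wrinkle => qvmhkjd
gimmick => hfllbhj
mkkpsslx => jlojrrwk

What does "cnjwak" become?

The transformation: swap each adjacent pair of characters (1↔2, 3↔4, ...), then shift every letter 1 place backward in the alphabet (wrapping around).
Working it through for "cnjwak": intermediate "ncwjka", final "mbvijz".
(Check on "gimmick": → "igmmcik" → "hfllbhj" ✓)

mbvijz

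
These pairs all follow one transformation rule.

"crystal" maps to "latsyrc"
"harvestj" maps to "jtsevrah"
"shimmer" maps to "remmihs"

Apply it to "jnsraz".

The rule is to reverse the string.
So "jnsraz" becomes "zarsnj".

zarsnj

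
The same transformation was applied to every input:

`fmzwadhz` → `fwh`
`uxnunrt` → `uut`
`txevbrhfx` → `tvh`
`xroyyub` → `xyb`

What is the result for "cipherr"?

chr

The transformation: keep one character in every 3, starting at position 1 (positions 1st, 4th, 7th, ...).
Applying that to "cipherr" gives "chr".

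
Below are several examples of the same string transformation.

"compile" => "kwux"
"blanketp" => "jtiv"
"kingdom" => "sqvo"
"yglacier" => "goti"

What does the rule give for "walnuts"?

The transformation: shift every letter 8 places forward in the alphabet (wrapping around), then keep only the first 4 characters.
For "walnuts", step one produces "eitvcba"; step two turns that into "eitv".

eitv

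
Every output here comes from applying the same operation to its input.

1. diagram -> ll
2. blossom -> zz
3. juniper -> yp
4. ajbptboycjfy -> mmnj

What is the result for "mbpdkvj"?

ag

The rule is to keep one character in every 3, starting at position 3 (positions 3rd, 6th, 9th, ...), then shift every letter 11 places forward in the alphabet (wrapping around).
Applying both steps to "mbpdkvj": "pv", then "ag".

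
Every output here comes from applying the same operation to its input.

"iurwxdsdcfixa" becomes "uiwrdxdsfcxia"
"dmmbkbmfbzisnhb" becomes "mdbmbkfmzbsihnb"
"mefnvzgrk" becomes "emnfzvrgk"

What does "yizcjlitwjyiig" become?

iyczljtijwiygi

In each case the input is transformed by: swap each adjacent pair of characters (1↔2, 3↔4, ...).
On "yizcjlitwjyiig" that produces "iyczljtijwiygi".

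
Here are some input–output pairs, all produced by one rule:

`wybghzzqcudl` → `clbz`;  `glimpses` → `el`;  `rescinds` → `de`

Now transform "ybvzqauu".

ub

Each output is the input with this applied: swap the front and back halves of the string, then keep one character in every 3, starting at position 3 (positions 3rd, 6th, 9th, ...).
On "ybvzqauu": the first step gives "qauuybvz", and the second then gives "ub".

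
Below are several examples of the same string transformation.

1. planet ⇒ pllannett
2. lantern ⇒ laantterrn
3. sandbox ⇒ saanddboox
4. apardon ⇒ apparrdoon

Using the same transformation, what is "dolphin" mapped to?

Each output is the input with this applied: repeat every character 3 times, then keep every other character starting from the second (positions 2nd, 4th, 6th, ...).
On "dolphin": the first step gives "dddooolllppphhhiiinnn", and the second then gives "doolpphiin".

doolpphiin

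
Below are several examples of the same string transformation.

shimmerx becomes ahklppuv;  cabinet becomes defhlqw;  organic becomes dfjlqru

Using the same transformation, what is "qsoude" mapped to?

The rule is to shift every letter 3 places forward in the alphabet (wrapping around), then sort the characters into alphabetical order.
Working it through for "qsoude": intermediate "tvrxgh", final "ghrtvx".

ghrtvx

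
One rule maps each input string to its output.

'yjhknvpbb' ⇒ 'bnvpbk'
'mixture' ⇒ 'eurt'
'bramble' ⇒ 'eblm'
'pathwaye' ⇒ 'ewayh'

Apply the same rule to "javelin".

In each case the input is transformed by: delete the first 3 characters, then swap the first and last characters.
On "javelin": the first step gives "elin", and the second then gives "nlie".
(Check on "bramble": → "mble" → "eblm" ✓)

nlie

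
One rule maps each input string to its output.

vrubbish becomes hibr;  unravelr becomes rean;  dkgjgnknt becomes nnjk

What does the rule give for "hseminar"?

What's happening: keep every other character starting from the second (positions 2nd, 4th, 6th, ...), then reverse the string.
Starting from "hseminar": after the first operation, "smnr"; after the second, "rnms".

rnms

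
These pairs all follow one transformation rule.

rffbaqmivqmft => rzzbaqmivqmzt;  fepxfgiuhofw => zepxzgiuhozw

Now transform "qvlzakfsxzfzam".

qvlzakzsxzzzam

The transformation: replace every "f" with "z".
For "qvlzakfsxzfzam" the result is "qvlzakzsxzzzam".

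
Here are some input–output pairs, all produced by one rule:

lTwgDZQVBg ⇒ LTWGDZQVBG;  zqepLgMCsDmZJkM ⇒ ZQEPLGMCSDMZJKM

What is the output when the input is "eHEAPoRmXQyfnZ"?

EHEAPORMXQYFNZ

In each case the input is transformed by: convert every letter to uppercase.
For "eHEAPoRmXQyfnZ" the result is "EHEAPORMXQYFNZ".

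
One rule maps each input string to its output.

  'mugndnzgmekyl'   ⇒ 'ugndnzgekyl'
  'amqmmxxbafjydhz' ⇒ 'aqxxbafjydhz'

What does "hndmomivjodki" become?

hndoivjodki

The transformation: remove every "m".
Doing the same to "hndmomivjodki": "hndoivjodki".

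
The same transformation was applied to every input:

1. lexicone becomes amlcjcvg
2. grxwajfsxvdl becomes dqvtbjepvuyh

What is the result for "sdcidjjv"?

bhhtqbag

Rule — swap the front and back halves of the string, then shift every letter 2 places backward in the alphabet (wrapping around).
Starting from "sdcidjjv": after the first operation, "djjvsdci"; after the second, "bhhtqbag".
(Check on "grxwajfsxvdl": → "fsxvdlgrxwaj" → "dqvtbjepvuyh" ✓)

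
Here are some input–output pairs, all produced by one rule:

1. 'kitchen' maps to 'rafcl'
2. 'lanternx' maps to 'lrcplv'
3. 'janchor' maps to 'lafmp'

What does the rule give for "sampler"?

The transformation: shift every letter 2 places backward in the alphabet (wrapping around), then delete the first 2 characters.
Applying both steps to "sampler": "qyknjcp", then "knjcp".

knjcp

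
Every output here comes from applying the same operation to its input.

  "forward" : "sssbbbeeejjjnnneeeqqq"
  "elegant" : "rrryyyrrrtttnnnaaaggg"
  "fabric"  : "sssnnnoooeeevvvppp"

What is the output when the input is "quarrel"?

dddhhhnnneeeeeerrryyy

In each case the input is transformed by: shift every letter 13 places forward in the alphabet (wrapping around) — i.e. ROT13, then repeat every character 3 times.
Working it through for "quarrel": intermediate "dhneery", final "dddhhhnnneeeeeerrryyy".
(Check on "forward": → "sbejneq" → "sssbbbeeejjjnnneeeqqq" ✓)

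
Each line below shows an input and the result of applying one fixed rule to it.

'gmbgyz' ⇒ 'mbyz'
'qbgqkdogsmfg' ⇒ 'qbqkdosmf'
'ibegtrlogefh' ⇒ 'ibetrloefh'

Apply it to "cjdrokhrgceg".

cjdrokhrce

The pattern: remove every "g".
Doing the same to "cjdrokhrgceg": "cjdrokhrce".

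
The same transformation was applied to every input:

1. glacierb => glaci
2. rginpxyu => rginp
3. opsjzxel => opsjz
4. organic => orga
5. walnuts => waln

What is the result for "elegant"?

The rule is to delete the last 3 characters.
For "elegant" the result is "eleg".

eleg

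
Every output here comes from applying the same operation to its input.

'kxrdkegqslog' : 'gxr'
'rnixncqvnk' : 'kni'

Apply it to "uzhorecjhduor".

Looking at the pairs, the operation is to swap the first and last characters, then keep only the first 3 characters.
Applying both steps to "uzhorecjhduor": "rzhorecjhduou", then "rzh".

rzh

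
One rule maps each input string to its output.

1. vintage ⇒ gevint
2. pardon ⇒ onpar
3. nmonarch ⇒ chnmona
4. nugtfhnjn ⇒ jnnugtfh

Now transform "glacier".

erglac

The rule is to move the last 3 characters to the front (rotate right by 3), then delete the first character.
Working it through for "glacier": intermediate "ierglac", final "erglac".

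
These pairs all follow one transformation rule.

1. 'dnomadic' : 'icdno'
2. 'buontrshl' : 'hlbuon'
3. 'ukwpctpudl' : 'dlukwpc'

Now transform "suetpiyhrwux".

The rule is to move the last 2 characters to the front (rotate right by 2), then delete the last 3 characters.
Starting from "suetpiyhrwux": after the first operation, "uxsuetpiyhrw"; after the second, "uxsuetpiy".

uxsuetpiy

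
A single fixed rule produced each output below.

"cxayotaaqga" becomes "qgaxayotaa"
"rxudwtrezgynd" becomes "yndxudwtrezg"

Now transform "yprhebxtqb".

tqbprhebx

Rule — delete the first character, then move the last 3 characters to the front (rotate right by 3).
On "yprhebxtqb": the first step gives "prhebxtqb", and the second then gives "tqbprhebx".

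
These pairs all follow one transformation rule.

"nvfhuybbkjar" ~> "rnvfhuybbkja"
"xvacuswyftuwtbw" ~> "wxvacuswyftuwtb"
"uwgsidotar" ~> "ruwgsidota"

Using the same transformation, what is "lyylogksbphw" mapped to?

wlyylogksbph

Rule — move the last character to the front.
Doing the same to "lyylogksbphw": "wlyylogksbph".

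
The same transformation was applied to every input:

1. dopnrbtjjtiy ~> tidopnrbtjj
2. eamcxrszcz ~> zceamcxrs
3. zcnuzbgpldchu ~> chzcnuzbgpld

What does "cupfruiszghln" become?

Rule — delete the last character, then move the last 2 characters to the front (rotate right by 2).
For "cupfruiszghln" the result is "hlcupfruiszg".

hlcupfruiszg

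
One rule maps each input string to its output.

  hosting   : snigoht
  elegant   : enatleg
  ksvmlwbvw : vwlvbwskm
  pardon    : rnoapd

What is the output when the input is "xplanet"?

lentpxa

In each case the input is transformed by: swap each adjacent pair of characters (1↔2, 3↔4, ...), then move the first 3 characters to the end (rotate left by 3).
Starting from "xplanet": after the first operation, "pxalent"; after the second, "lentpxa".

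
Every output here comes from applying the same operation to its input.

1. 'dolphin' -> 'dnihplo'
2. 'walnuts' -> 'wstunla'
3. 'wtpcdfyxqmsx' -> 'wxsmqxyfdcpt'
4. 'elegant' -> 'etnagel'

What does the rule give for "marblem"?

In each case the input is transformed by: move the first character to the end, then reverse the string.
Working it through for "marblem": intermediate "arblemm", final "mmelbra".
(Check on "wtpcdfyxqmsx": → "tpcdfyxqmsxw" → "wxsmqxyfdcpt" ✓)

mmelbra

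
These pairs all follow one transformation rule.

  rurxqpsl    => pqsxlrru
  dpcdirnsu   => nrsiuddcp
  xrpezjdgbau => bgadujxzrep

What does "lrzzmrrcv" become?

The transformation: move the last 3 characters to the front (rotate right by 3), then take characters alternately from the front and the back (1st, last, 2nd, 2nd-last, ...).
Applying both steps to "lrzzmrrcv": "rcvlrzzmr", then "rrcmvzlzr".

rrcmvzlzr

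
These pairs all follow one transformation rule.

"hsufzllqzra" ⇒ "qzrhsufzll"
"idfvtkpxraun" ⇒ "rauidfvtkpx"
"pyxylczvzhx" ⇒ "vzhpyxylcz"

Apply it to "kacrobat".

obakacr

The rule is to delete the last character, then move the last 3 characters to the front (rotate right by 3).
"kacrobat" → "obakacr".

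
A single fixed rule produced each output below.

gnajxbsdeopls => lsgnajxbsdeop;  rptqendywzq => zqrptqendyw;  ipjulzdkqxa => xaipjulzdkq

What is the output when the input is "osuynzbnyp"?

In each case the input is transformed by: move the last 2 characters to the front (rotate right by 2).
For "osuynzbnyp" the result is "yposuynzbn".

yposuynzbn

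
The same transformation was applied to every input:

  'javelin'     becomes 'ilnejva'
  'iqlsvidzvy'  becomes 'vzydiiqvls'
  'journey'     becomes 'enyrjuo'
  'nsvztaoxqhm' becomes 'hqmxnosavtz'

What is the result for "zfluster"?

etrszufl

In each case the input is transformed by: move the last 2 characters to the front (rotate right by 2), then take characters alternately from the front and the back (1st, last, 2nd, 2nd-last, ...).
Working it through for "zfluster": intermediate "erzflust", final "etrszufl".
(Check on "nsvztaoxqhm": → "hmnsvztaoxq" → "hqmxnosavtz" ✓)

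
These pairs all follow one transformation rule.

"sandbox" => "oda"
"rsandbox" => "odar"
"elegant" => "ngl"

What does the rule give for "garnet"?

erg

In each case the input is transformed by: reverse the string, then keep every other character starting from the second (positions 2nd, 4th, 6th, ...).
Applying both steps to "garnet": "tenrag", then "erg".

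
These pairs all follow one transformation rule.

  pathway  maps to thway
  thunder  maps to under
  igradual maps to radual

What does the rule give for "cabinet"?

binet

The transformation: delete the first 2 characters.
Doing the same to "cabinet": "binet".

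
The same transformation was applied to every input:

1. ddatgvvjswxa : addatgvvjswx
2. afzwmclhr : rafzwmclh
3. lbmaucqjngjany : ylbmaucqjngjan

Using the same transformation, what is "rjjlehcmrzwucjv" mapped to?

Each output is the input with this applied: move the last character to the front.
For "rjjlehcmrzwucjv" the result is "vrjjlehcmrzwucj".

vrjjlehcmrzwucj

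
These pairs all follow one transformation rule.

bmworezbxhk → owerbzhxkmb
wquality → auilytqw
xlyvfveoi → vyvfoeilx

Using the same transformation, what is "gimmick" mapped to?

mmcikig

In each case the input is transformed by: swap each adjacent pair of characters (1↔2, 3↔4, ...), then move the first 2 characters to the end (rotate left by 2).
Applying both steps to "gimmick": "igmmcik", then "mmcikig".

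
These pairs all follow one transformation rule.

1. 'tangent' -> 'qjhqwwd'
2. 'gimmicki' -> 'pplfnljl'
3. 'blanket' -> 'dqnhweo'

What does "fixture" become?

Looking at the pairs, the operation is to shift every letter 3 places forward in the alphabet (wrapping around), then move the first 2 characters to the end (rotate left by 2).
Starting from "fixture": after the first operation, "ilawxuh"; after the second, "awxuhil".

awxuhil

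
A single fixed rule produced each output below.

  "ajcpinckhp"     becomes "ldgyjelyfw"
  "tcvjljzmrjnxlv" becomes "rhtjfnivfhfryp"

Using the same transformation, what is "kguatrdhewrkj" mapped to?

fgnsadznpwqcg

Rule — reverse the string, then shift every letter 4 places backward in the alphabet (wrapping around).
"kguatrdhewrkj" → "jkrwehdrtaugk" → "fgnsadznpwqcg".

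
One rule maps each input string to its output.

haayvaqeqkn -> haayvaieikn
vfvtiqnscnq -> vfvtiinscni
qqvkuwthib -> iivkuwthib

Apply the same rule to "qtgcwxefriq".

In each case the input is transformed by: replace every "q" with "i".
"qtgcwxefriq" → "itgcwxefrii".

itgcwxefrii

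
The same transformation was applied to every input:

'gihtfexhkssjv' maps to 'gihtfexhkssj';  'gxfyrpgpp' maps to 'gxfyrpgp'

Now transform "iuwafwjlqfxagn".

iuwafwjlqfxag

The rule is to delete the last character.
Applying that to "iuwafwjlqfxagn" gives "iuwafwjlqfxag".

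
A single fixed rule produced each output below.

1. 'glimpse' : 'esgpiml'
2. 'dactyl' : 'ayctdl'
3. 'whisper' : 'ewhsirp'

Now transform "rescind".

The transformation: sort the characters into alphabetical order, then take characters alternately from the front and the back (1st, last, 2nd, 2nd-last, ...).
"rescind" → "cdeinrs" → "csdreni".
(Check on "glimpse": → "egilmps" → "esgpiml" ✓)

csdreni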